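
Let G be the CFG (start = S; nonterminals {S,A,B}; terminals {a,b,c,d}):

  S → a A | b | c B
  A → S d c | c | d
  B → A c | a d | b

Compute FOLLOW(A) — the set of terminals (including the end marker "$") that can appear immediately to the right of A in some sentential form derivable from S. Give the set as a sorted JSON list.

Compute FIRST by fixpoint:
[1]
  A via A→c: +{c}
  A via A→d: +{d}
  B via B→A c: +{c,d}
  B via B→a d: +{a}
  B via B→b: +{b}
  S via S→a A: +{a}
  S via S→b: +{b}
  S via S→c B: +{c}
  FIRST(S)={a,b,c}  FIRST(A)={c,d}  FIRST(B)={a,b,c,d}
[2]
  A via A→S d c: +{a,b}
  FIRST(S)={a,b,c}  FIRST(A)={a,b,c,d}  FIRST(B)={a,b,c,d}
[3] — fixpoint
  FIRST(S)={a,b,c}  FIRST(A)={a,b,c,d}  FIRST(B)={a,b,c,d}

Compute FOLLOW by fixpoint:
FOLLOW(S) := {$}
[1]
  A→S d c: FOLLOW(S) ⊇ FIRST(d) = {d}; new: +{d}
  B→A c: FOLLOW(A) ⊇ FIRST(c) = {c}; new: +{c}
  S→a A: FOLLOW(A) ⊇ FOLLOW(S) ⊇ {$,d}; new: +{$,d}
  S→c B: FOLLOW(B) ⊇ FOLLOW(S) ⊇ {$,d}; new: +{$,d}
  FOLLOW(S)={$,d}  FOLLOW(A)={$,c,d}  FOLLOW(B)={$,d}
[2] (no change)
  FOLLOW(S)={$,d}  FOLLOW(A)={$,c,d}  FOLLOW(B)={$,d}

FOLLOW(A) = ["$", "c", "d"]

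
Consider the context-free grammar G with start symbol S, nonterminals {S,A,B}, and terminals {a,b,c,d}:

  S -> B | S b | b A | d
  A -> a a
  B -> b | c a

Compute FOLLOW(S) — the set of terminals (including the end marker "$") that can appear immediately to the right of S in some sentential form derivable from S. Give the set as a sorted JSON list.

FIRST sets, iterate to fixpoint:
round 1:
  A via A→a a: +{a}
  B via B→b: +{b}
  B via B→c a: +{c}
  S via S→B: +{b,c}
  S via S→d: +{d}
  FIRST(S)={b,c,d}  FIRST(A)={a}  FIRST(B)={b,c}
round 2: (stable)
  FIRST(S)={b,c,d}  FIRST(A)={a}  FIRST(B)={b,c}

FOLLOW iteration:
initialize: $ ∈ FOLLOW(S)
[1]
  S→B: FOLLOW(B) ⊇ FOLLOW(S) ⊇ {$}; new: +{$}
  S→S b: FOLLOW(S) ⊇ FIRST(b) = {b}; new: +{b}
  S→b A: FOLLOW(A) ⊇ FOLLOW(S) ⊇ {$,b}; new: +{$,b}
  FOLLOW[S]={$,b}  FOLLOW[A]={$,b}  FOLLOW[B]={$}
[2]
  S→B: FOLLOW(B) ⊇ FOLLOW(S) ⊇ {$,b}; new: +{b}
  FOLLOW[S]={$,b}  FOLLOW[A]={$,b}  FOLLOW[B]={$,b}
[3] (no change)
  FOLLOW[S]={$,b}  FOLLOW[A]={$,b}  FOLLOW[B]={$,b}

FOLLOW(S) = ["$", "b"]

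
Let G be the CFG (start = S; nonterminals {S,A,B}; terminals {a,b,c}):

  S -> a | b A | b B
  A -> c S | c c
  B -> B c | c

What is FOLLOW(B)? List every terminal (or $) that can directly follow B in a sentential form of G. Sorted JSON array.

FIRST sets, iterate to fixpoint:
pass 1:
  A via A→c S: +{c}
  B via B→c: +{c}
  S via S→a: +{a}
  S via S→b A: +{b}
  S: {a,b}  A: {c}  B: {c}
pass 2: (stable)
  S: {a,b}  A: {c}  B: {c}

FOLLOW iteration:
initialize: $ ∈ FOLLOW(S)
iter 1:
  B→B c: FOLLOW(B) ⊇ FIRST(c) = {c}; new: +{c}
  S→b A: FOLLOW(A) ⊇ FOLLOW(S) ⊇ {$}; new: +{$}
  S→b B: FOLLOW(B) ⊇ FOLLOW(S) ⊇ {$}; new: +{$}
  S: {$}  A: {$}  B: {$,c}
iter 2: (no change)
  S: {$}  A: {$}  B: {$,c}

FOLLOW(B) = ["$", "c"]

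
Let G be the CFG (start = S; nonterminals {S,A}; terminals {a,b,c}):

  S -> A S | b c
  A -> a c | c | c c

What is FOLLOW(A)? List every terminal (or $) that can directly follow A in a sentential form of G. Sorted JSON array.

Compute FIRST by fixpoint:
round 1:
  A via A→a c: +{a}
  A via A→c: +{c}
  S via S→A S: +{a,c}
  S via S→b c: +{b}
  FIRST(S)={a,b,c}  FIRST(A)={a,c}
round 2: (stable)
  FIRST(S)={a,b,c}  FIRST(A)={a,c}

FOLLOW iteration:
seed FOLLOW(S) with $
iter 1:
  S→A S: FOLLOW(A) ⊇ FIRST(S) = {a,b,c}; new: +{a,b,c}
  S: {$}  A: {a,b,c}
iter 2: (no change)
  S: {$}  A: {a,b,c}

FOLLOW(A) = ["a", "b", "c"]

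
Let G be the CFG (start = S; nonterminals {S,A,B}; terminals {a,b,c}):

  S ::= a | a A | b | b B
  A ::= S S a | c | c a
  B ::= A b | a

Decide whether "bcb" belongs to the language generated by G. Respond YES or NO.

Convert to CNF:
  S -> T0 A | T2 B | a | b
  A -> S X3 | T1 T0 | c
  B -> A T2 | a
  T0 -> a
  T1 -> c
  T2 -> b
  X3 -> S T0

CYK table (by increasing span):
  cell(0,0) b: {S,T2}  orig:{S}
  cell(1,1) c: {A,T1}  orig:{A}
  cell(2,2) b: {S,T2}  orig:{S}
  cell(0,1) bc: ∅
  cell(1,2) cb: {B}
  cell(0,2) bcb: {S}

S ∈ T[0,2] ⇒ YES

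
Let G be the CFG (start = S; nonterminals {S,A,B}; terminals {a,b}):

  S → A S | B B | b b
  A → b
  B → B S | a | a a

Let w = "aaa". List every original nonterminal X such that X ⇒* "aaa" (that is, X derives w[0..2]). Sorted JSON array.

Convert to CNF:
  S -> A S | B B | T1 T1
  A -> b
  B -> B S | T0 T0 | a
  T0 -> a
  T1 -> b

CYK fill, restricted to cells inside w[0..2]:
  cell(0,0) a: {B,T0}  orig:{B}
  cell(1,1) a: {B,T0}  orig:{B}
  cell(2,2) a: {B,T0}  orig:{B}
  cell(0,1) aa: {B,S}
  cell(1,2) aa: {B,S}
  cell(0,2) aaa: {B,S}

Original NTs in T[0,2] deriving "aaa": ["B", "S"]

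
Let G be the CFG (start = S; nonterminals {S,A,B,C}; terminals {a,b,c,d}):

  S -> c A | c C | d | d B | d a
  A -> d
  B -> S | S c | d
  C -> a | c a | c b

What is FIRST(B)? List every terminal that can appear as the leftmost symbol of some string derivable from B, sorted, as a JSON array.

Compute FIRST by fixpoint:
round 1:
  A via A→d: +{d}
  B via B→d: +{d}
  C via C→a: +{a}
  C via C→c a: +{c}
  S via S→c A: +{c}
  S via S→d: +{d}
  FIRST[S]={c,d}  FIRST[A]={d}  FIRST[B]={d}  FIRST[C]={a,c}
round 2:
  B via B→S: +{c}
  FIRST[S]={c,d}  FIRST[A]={d}  FIRST[B]={c,d}  FIRST[C]={a,c}
round 3: (stable)
  FIRST[S]={c,d}  FIRST[A]={d}  FIRST[B]={c,d}  FIRST[C]={a,c}

FIRST(B) = ["c", "d"]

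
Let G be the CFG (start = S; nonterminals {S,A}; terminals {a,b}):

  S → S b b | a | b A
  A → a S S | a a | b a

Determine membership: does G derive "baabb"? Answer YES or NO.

Convert to CNF:
  S -> S X3 | T1 A | a
  A -> T0 T0 | T0 X2 | T1 T0
  T0 -> a
  T1 -> b
  X2 -> S S
  X3 -> T1 T1

CYK table (by increasing span):
  T[0,0] 'b' = {T1}  orig:{}
  T[1,1] 'a' = {S,T0}  orig:{S}
  T[2,2] 'a' = {S,T0}  orig:{S}
  T[3,3] 'b' = {T1}  orig:{}
  T[4,4] 'b' = {T1}  orig:{}
  T[0,1] 'ba' = {A}
  T[1,2] 'aa' = {A,X2}  orig:{A}
  T[2,3] 'ab' = ∅
  T[3,4] 'bb' = {X3}  orig:{}
  T[0,2] 'baa' = {S}
  T[1,3] 'aab' = ∅
  T[2,4] 'abb' = {S}
  T[0,3] 'baab' = ∅
  T[1,4] 'aabb' = {X2}  orig:{}
  T[0,4] 'baabb' = {S}

S ∈ T[0,4] ⇒ YES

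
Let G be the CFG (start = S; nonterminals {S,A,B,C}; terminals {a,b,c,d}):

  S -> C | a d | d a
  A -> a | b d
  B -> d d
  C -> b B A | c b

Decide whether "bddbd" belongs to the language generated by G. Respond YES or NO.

Convert to CNF:
  S -> T0 X5 | T1 T3 | T2 T0 | T3 T1
  A -> T0 T1 | a
  B -> T1 T1
  C -> T0 X4 | T2 T0
  T0 -> b
  T1 -> d
  T2 -> c
  T3 -> a
  X4 -> B A
  X5 -> B A

CYK table (by increasing span):
  T[0,0] 'b' = {T0}  orig:{}
  T[1,1] 'd' = {T1}  orig:{}
  T[2,2] 'd' = {T1}  orig:{}
  T[3,3] 'b' = {T0}  orig:{}
  T[4,4] 'd' = {T1}  orig:{}
  T[0,1] 'bd' = {A}
  T[1,2] 'dd' = {B}
  T[2,3] 'db' = ∅
  T[3,4] 'bd' = {A}
  T[0,2] 'bdd' = ∅
  T[1,3] 'ddb' = ∅
  T[2,4] 'dbd' = ∅
  T[0,3] 'bddb' = ∅
  T[1,4] 'ddbd' = {X4,X5}  orig:{}
  T[0,4] 'bddbd' = {C,S}

S ∈ T[0,4] ⇒ YES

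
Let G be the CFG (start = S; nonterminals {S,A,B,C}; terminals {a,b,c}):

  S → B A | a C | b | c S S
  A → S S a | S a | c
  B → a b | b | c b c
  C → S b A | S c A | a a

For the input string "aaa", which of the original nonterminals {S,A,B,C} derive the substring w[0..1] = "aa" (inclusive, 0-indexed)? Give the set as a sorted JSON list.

Convert to CNF:
  S -> B A | T0 C | T2 X7 | b
  A -> S T0 | S X3 | c
  B -> T0 T1 | T2 X4 | b
  C -> S X5 | S X6 | T0 T0
  T0 -> a
  T1 -> b
  T2 -> c
  X3 -> S T0
  X4 -> T1 T2
  X5 -> T1 A
  X6 -> T2 A
  X7 -> S S

CYK fill — only the sub-triangle for w[0..1]:
  T[0,0] 'a' = {T0}  orig:{}
  T[1,1] 'a' = {T0}  orig:{}
  T[0,1] 'aa' = {C}

Original NTs in T[0,1] deriving "aa": ["C"]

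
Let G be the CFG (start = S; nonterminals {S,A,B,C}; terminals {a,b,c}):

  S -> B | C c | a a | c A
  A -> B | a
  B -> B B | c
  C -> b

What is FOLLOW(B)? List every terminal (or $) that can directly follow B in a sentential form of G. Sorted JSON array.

FIRST sets, iterate to fixpoint:
pass 1:
  A via A→a: +{a}
  B via B→c: +{c}
  C via C→b: +{b}
  S via S→B: +{c}
  S via S→C c: +{b}
  S via S→a a: +{a}
  FIRST(S)={a,b,c}  FIRST(A)={a}  FIRST(B)={c}  FIRST(C)={b}
pass 2:
  A via A→B: +{c}
  FIRST(S)={a,b,c}  FIRST(A)={a,c}  FIRST(B)={c}  FIRST(C)={b}
pass 3: (stable)
  FIRST(S)={a,b,c}  FIRST(A)={a,c}  FIRST(B)={c}  FIRST(C)={b}

Compute FOLLOW by fixpoint:
initialize: $ ∈ FOLLOW(S)
round 1:
  B→B B: FOLLOW(B) ⊇ FIRST(B) = {c}; new: +{c}
  S→B: FOLLOW(B) ⊇ FOLLOW(S) ⊇ {$}; new: +{$}
  S→C c: FOLLOW(C) ⊇ FIRST(c) = {c}; new: +{c}
  S→c A: FOLLOW(A) ⊇ FOLLOW(S) ⊇ {$}; new: +{$}
  FOLLOW[S]={$}  FOLLOW[A]={$}  FOLLOW[B]={$,c}  FOLLOW[C]={c}
round 2: — fixpoint
  FOLLOW[S]={$}  FOLLOW[A]={$}  FOLLOW[B]={$,c}  FOLLOW[C]={c}

FOLLOW(B) = ["$", "c"]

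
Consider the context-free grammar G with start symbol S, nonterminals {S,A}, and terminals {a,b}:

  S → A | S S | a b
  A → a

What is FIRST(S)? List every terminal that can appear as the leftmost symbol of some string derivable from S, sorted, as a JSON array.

Compute FIRST by fixpoint:
round 1:
  A via A→a: +{a}
  S via S→A: +{a}
  FIRST(S)={a}  FIRST(A)={a}
round 2: (no change)
  FIRST(S)={a}  FIRST(A)={a}

FIRST(S) = ["a"]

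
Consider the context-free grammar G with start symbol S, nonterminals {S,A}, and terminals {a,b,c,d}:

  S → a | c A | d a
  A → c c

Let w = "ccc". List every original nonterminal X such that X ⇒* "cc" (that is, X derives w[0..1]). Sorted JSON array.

CNF form of G:
  S -> T0 A | T1 T2 | a
  A -> T0 T0
  T0 -> c
  T1 -> d
  T2 -> a

CYK fill — only the sub-triangle for w[0..1]:
  [0..0]={T0}  "c"  orig:{}
  [1..1]={T0}  "c"  orig:{}
  [0..1]={A}  "cc"

Original NTs in T[0,1] deriving "cc": ["A"]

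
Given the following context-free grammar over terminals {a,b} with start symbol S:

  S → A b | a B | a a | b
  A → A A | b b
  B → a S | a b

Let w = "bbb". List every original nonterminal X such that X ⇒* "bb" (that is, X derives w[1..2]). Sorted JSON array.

CNF form of G:
  S -> A T0 | T1 B | T1 T1 | b
  A -> A A | T0 T0
  B -> T1 S | T1 T0
  T0 -> b
  T1 -> a

CYK table (by increasing span), restricted to cells inside w[1..2]:
  cell(1,1) b: {S,T0}  orig:{S}
  cell(2,2) b: {S,T0}  orig:{S}
  cell(1,2) bb: {A}

Original NTs in T[1,2] deriving "bb": ["A"]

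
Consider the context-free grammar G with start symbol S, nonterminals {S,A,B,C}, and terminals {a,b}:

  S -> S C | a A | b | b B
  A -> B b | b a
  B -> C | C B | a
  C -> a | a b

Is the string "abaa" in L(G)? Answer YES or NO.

CNF form of G:
  S -> S C | T0 B | T1 A | b
  A -> B T0 | T0 T1
  B -> C B | T1 T0 | a
  C -> T1 T0 | a
  T0 -> b
  T1 -> a

CYK table (by increasing span):
  T[0,0] 'a' = {B,C,T1}  orig:{B,C}
  T[1,1] 'b' = {S,T0}  orig:{S}
  T[2,2] 'a' = {B,C,T1}  orig:{B,C}
  T[3,3] 'a' = {B,C,T1}  orig:{B,C}
  T[0,1] 'ab' = {A,B,C}
  T[1,2] 'ba' = {A,S}
  T[2,3] 'aa' = {B}
  T[0,2] 'aba' = {B,S}
  T[1,3] 'baa' = {S}
  T[0,3] 'abaa' = {B,S}

S ∈ T[0,3] ⇒ YES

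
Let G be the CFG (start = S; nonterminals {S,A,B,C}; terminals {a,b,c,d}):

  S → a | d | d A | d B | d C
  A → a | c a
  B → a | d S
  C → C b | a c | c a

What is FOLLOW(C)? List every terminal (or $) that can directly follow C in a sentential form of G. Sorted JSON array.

FIRST iteration:
iter 1:
  A via A→a: +{a}
  A via A→c a: +{c}
  B via B→a: +{a}
  B via B→d S: +{d}
  C via C→a c: +{a}
  C via C→c a: +{c}
  S via S→a: +{a}
  S via S→d: +{d}
  FIRST(S)={a,d}  FIRST(A)={a,c}  FIRST(B)={a,d}  FIRST(C)={a,c}
iter 2: done
  FIRST(S)={a,d}  FIRST(A)={a,c}  FIRST(B)={a,d}  FIRST(C)={a,c}

FOLLOW iteration:
FOLLOW(S) := {$}
iter 1:
  C→C b: FOLLOW(C) ⊇ FIRST(b) = {b}; new: +{b}
  S→d A: FOLLOW(A) ⊇ FOLLOW(S) ⊇ {$}; new: +{$}
  S→d B: FOLLOW(B) ⊇ FOLLOW(S) ⊇ {$}; new: +{$}
  S→d C: FOLLOW(C) ⊇ FOLLOW(S) ⊇ {$}; new: +{$}
  S: {$}  A: {$}  B: {$}  C: {$,b}
iter 2: (stable)
  S: {$}  A: {$}  B: {$}  C: {$,b}

FOLLOW(C) = ["$", "b"]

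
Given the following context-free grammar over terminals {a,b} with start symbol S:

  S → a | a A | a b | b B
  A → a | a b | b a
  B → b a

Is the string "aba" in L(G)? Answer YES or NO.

CNF form of G:
  S -> T0 A | T0 T1 | T1 B | a
  A -> T0 T1 | T1 T0 | a
  B -> T1 T0
  T0 -> a
  T1 -> b

CYK fill:
  [0..0]={A,S,T0}  "a"  orig:{A,S}
  [1..1]={T1}  "b"  orig:{}
  [2..2]={A,S,T0}  "a"  orig:{A,S}
  [0..1]={A,S}  "ab"
  [1..2]={A,B}  "ba"
  [0..2]={S}  "aba"

S ∈ T[0,2] ⇒ YES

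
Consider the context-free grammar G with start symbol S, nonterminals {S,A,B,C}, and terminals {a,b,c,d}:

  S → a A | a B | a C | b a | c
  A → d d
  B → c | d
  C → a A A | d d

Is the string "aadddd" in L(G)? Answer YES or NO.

CNF form of G:
  S -> T1 A | T1 B | T1 C | T2 T1 | c
  A -> T0 T0
  B -> c | d
  C -> T0 T0 | T1 X3
  T0 -> d
  T1 -> a
  T2 -> b
  X3 -> A A

CYK table (by increasing span):
  cell(0,0) a: {T1}  orig:{}
  cell(1,1) a: {T1}  orig:{}
  cell(2,2) d: {B,T0}  orig:{B}
  cell(3,3) d: {B,T0}  orig:{B}
  cell(4,4) d: {B,T0}  orig:{B}
  cell(5,5) d: {B,T0}  orig:{B}
  cell(0,1) aa: ∅
  cell(1,2) ad: {S}
  cell(2,3) dd: {A,C}
  cell(3,4) dd: {A,C}
  cell(4,5) dd: {A,C}
  cell(0,2) aad: ∅
  cell(1,3) add: {S}
  cell(2,4) ddd: ∅
  cell(3,5) ddd: ∅
  cell(0,3) aadd: ∅
  cell(1,4) addd: ∅
  cell(2,5) dddd: {X3}  orig:{}
  cell(0,4) aaddd: ∅
  cell(1,5) adddd: {C}
  cell(0,5) aadddd: {S}

S ∈ T[0,5] ⇒ YES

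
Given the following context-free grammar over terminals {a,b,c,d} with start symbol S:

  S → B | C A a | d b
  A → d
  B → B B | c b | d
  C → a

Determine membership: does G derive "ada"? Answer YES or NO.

CNF form of G:
  S -> B B | C X4 | T0 T1 | T3 T1 | d
  A -> d
  B -> B B | T0 T1 | d
  C -> a
  T0 -> c
  T1 -> b
  T2 -> a
  T3 -> d
  X4 -> A T2

Fill CYK table bottom-up:
  cell(0,0) a: {C,T2}  orig:{C}
  cell(1,1) d: {A,B,S,T3}  orig:{A,B,S}
  cell(2,2) a: {C,T2}  orig:{C}
  cell(0,1) ad: ∅
  cell(1,2) da: {X4}  orig:{}
  cell(0,2) ada: {S}

S ∈ T[0,2] ⇒ YES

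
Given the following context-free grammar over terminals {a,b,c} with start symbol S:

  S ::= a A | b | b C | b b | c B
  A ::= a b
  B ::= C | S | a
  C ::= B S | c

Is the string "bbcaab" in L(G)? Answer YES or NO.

CNF form of G:
  S -> T0 A | T1 C | T1 T1 | T2 B | b
  A -> T0 T1
  B -> B S | T0 A | T1 C | T1 T1 | T2 B | a | b | c
  C -> B S | c
  T0 -> a
  T1 -> b
  T2 -> c

Fill CYK table bottom-up:
  cell(0,0) b: {B,S,T1}  orig:{B,S}
  cell(1,1) b: {B,S,T1}  orig:{B,S}
  cell(2,2) c: {B,C,T2}  orig:{B,C}
  cell(3,3) a: {B,T0}  orig:{B}
  cell(4,4) a: {B,T0}  orig:{B}
  cell(5,5) b: {B,S,T1}  orig:{B,S}
  cell(0,1) bb: {B,C,S}
  cell(1,2) bc: {B,S}
  cell(2,3) ca: {B,S}
  cell(3,4) aa: ∅
  cell(4,5) ab: {A,B,C}
  cell(0,2) bbc: {B,C}
  cell(1,3) bca: {B,C}
  cell(2,4) caa: ∅
  cell(3,5) aab: {B,S}
  cell(0,3) bbca: {B,C,S}
  cell(1,4) bcaa: ∅
  cell(2,5) caab: {B,C,S}
  cell(0,4) bbcaa: ∅
  cell(1,5) bcaab: {B,C,S}
  cell(0,5) bbcaab: {B,C,S}

S ∈ T[0,5] ⇒ YES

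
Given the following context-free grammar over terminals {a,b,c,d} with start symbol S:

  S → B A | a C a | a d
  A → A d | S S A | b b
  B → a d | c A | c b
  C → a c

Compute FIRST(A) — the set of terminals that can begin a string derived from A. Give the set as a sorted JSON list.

FIRST iteration:
round 1:
  A via A→b b: +{b}
  B via B→a d: +{a}
  B via B→c A: +{c}
  C via C→a c: +{a}
  S via S→B A: +{a,c}
  FIRST[S]={a,c}  FIRST[A]={b}  FIRST[B]={a,c}  FIRST[C]={a}
round 2:
  A via A→S S A: +{a,c}
  FIRST[S]={a,c}  FIRST[A]={a,b,c}  FIRST[B]={a,c}  FIRST[C]={a}
round 3: done
  FIRST[S]={a,c}  FIRST[A]={a,b,c}  FIRST[B]={a,c}  FIRST[C]={a}

FIRST(A) = ["a", "b", "c"]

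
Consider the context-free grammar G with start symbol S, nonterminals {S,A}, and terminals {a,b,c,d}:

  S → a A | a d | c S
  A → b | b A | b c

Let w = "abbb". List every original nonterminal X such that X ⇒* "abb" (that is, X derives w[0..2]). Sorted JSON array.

Convert to CNF:
  S -> T1 S | T2 A | T2 T3
  A -> T0 A | T0 T1 | b
  T0 -> b
  T1 -> c
  T2 -> a
  T3 -> d

Fill CYK table bottom-up (cells [i..j] with 0 ≤ i ≤ j ≤ 2 only):
  cell(0,0) a: {T2}  orig:{}
  cell(1,1) b: {A,T0}  orig:{A}
  cell(2,2) b: {A,T0}  orig:{A}
  cell(0,1) ab: {S}
  cell(1,2) bb: {A}
  cell(0,2) abb: {S}

Original NTs in T[0,2] deriving "abb": ["S"]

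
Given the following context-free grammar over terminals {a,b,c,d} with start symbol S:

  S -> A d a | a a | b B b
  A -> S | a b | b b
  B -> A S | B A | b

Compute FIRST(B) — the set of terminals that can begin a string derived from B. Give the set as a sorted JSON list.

FIRST iteration:
[1]
  A via A→a b: +{a}
  A via A→b b: +{b}
  B via B→A S: +{a,b}
  S via S→A d a: +{a,b}
  FIRST(S)={a,b}  FIRST(A)={a,b}  FIRST(B)={a,b}
[2] done
  FIRST(S)={a,b}  FIRST(A)={a,b}  FIRST(B)={a,b}

FIRST(B) = ["a", "b"]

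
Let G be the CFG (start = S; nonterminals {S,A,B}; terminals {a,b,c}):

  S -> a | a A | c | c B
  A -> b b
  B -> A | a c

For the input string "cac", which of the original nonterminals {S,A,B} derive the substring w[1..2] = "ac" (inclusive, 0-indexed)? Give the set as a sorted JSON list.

Convert to CNF:
  S -> T1 A | T2 B | a | c
  A -> T0 T0
  B -> T0 T0 | T1 T2
  T0 -> b
  T1 -> a
  T2 -> c

CYK table (by increasing span), restricted to cells inside w[1..2]:
  [1..1]={S,T1}  "a"  orig:{S}
  [2..2]={S,T2}  "c"  orig:{S}
  [1..2]={B}  "ac"

Original NTs in T[1,2] deriving "ac": ["B"]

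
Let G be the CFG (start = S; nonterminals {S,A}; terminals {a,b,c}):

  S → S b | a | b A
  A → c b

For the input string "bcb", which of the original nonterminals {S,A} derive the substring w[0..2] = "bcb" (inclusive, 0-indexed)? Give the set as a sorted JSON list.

Convert to CNF:
  S -> S T1 | T1 A | a
  A -> T0 T1
  T0 -> c
  T1 -> b

Fill CYK table bottom-up (cells [i..j] with 0 ≤ i ≤ j ≤ 2 only):
  T[0,0] 'b' = {T1}  orig:{}
  T[1,1] 'c' = {T0}  orig:{}
  T[2,2] 'b' = {T1}  orig:{}
  T[0,1] 'bc' = ∅
  T[1,2] 'cb' = {A}
  T[0,2] 'bcb' = {S}

Original NTs in T[0,2] deriving "bcb": ["S"]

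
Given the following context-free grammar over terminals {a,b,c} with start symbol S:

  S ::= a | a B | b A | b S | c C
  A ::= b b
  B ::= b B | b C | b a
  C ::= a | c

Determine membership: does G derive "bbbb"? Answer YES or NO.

CNF form of G:
  S -> T0 A | T0 S | T1 B | T2 C | a
  A -> T0 T0
  B -> T0 B | T0 C | T0 T1
  C -> a | c
  T0 -> b
  T1 -> a
  T2 -> c

CYK table (by increasing span):
  cell(0,0) b: {T0}  orig:{}
  cell(1,1) b: {T0}  orig:{}
  cell(2,2) b: {T0}  orig:{}
  cell(3,3) b: {T0}  orig:{}
  cell(0,1) bb: {A}
  cell(1,2) bb: {A}
  cell(2,3) bb: {A}
  cell(0,2) bbb: {S}
  cell(1,3) bbb: {S}
  cell(0,3) bbbb: {S}

S ∈ T[0,3] ⇒ YES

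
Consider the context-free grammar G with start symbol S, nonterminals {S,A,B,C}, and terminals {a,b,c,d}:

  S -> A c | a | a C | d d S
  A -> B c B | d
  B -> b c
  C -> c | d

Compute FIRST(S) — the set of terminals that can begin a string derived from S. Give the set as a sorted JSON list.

FIRST iteration:
iter 1:
  A via A→d: +{d}
  B via B→b c: +{b}
  C via C→c: +{c}
  C via C→d: +{d}
  S via S→A c: +{d}
  S via S→a: +{a}
  S: {a,d}  A: {d}  B: {b}  C: {c,d}
iter 2:
  A via A→B c B: +{b}
  S via S→A c: +{b}
  S: {a,b,d}  A: {b,d}  B: {b}  C: {c,d}
iter 3: (stable)
  S: {a,b,d}  A: {b,d}  B: {b}  C: {c,d}

FIRST(S) = ["a", "b", "d"]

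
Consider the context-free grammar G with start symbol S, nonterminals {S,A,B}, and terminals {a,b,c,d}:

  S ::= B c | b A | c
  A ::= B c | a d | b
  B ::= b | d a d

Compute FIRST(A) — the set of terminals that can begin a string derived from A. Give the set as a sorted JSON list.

FIRST iteration:
pass 1:
  A via A→a d: +{a}
  A via A→b: +{b}
  B via B→b: +{b}
  B via B→d a d: +{d}
  S via S→B c: +{b,d}
  S via S→c: +{c}
  S: {b,c,d}  A: {a,b}  B: {b,d}
pass 2:
  A via A→B c: +{d}
  S: {b,c,d}  A: {a,b,d}  B: {b,d}
pass 3: (no change)
  S: {b,c,d}  A: {a,b,d}  B: {b,d}

FIRST(A) = ["a", "b", "d"]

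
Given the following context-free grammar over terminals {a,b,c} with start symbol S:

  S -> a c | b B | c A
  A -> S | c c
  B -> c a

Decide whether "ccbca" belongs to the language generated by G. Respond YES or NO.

Convert to CNF:
  S -> T0 T1 | T1 A | T2 B
  A -> T0 T1 | T1 A | T1 T1 | T2 B
  B -> T1 T0
  T0 -> a
  T1 -> c
  T2 -> b

Fill CYK table bottom-up:
  T[0,0] 'c' = {T1}  orig:{}
  T[1,1] 'c' = {T1}  orig:{}
  T[2,2] 'b' = {T2}  orig:{}
  T[3,3] 'c' = {T1}  orig:{}
  T[4,4] 'a' = {T0}  orig:{}
  T[0,1] 'cc' = {A}
  T[1,2] 'cb' = ∅
  T[2,3] 'bc' = ∅
  T[3,4] 'ca' = {B}
  T[0,2] 'ccb' = ∅
  T[1,3] 'cbc' = ∅
  T[2,4] 'bca' = {A,S}
  T[0,3] 'ccbc' = ∅
  T[1,4] 'cbca' = {A,S}
  T[0,4] 'ccbca' = {A,S}

S ∈ T[0,4] ⇒ YES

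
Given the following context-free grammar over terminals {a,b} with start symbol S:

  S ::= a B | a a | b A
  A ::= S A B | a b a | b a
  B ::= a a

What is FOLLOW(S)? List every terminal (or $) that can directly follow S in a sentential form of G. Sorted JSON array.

Compute FIRST by fixpoint:
round 1:
  A via A→a b a: +{a}
  A via A→b a: +{b}
  B via B→a a: +{a}
  S via S→a B: +{a}
  S via S→b A: +{b}
  FIRST(S)={a,b}  FIRST(A)={a,b}  FIRST(B)={a}
round 2: — fixpoint
  FIRST(S)={a,b}  FIRST(A)={a,b}  FIRST(B)={a}

FOLLOW iteration:
seed FOLLOW(S) with $
iter 1:
  A→S A B: FOLLOW(S) ⊇ FIRST(A) = {a,b}; new: +{a,b}
  A→S A B: FOLLOW(A) ⊇ FIRST(B) = {a}; new: +{a}
  A→S A B: FOLLOW(B) ⊇ FOLLOW(A) ⊇ {a}; new: +{a}
  S→a B: FOLLOW(B) ⊇ FOLLOW(S) ⊇ {$,a,b}; new: +{$,b}
  S→b A: FOLLOW(A) ⊇ FOLLOW(S) ⊇ {$,a,b}; new: +{$,b}
  S: {$,a,b}  A: {$,a,b}  B: {$,a,b}
iter 2: (stable)
  S: {$,a,b}  A: {$,a,b}  B: {$,a,b}

FOLLOW(S) = ["$", "a", "b"]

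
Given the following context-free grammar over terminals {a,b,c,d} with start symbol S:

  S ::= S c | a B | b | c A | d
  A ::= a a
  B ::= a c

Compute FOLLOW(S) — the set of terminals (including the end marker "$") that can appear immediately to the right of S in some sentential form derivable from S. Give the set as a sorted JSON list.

Compute FIRST by fixpoint:
pass 1:
  A via A→a a: +{a}
  B via B→a c: +{a}
  S via S→a B: +{a}
  S via S→b: +{b}
  S via S→c A: +{c}
  S via S→d: +{d}
  S: {a,b,c,d}  A: {a}  B: {a}
pass 2: (no change)
  S: {a,b,c,d}  A: {a}  B: {a}

Compute FOLLOW by fixpoint:
initialize: $ ∈ FOLLOW(S)
iter 1:
  S→S c: FOLLOW(S) ⊇ FIRST(c) = {c}; new: +{c}
  S→a B: FOLLOW(B) ⊇ FOLLOW(S) ⊇ {$,c}; new: +{$,c}
  S→c A: FOLLOW(A) ⊇ FOLLOW(S) ⊇ {$,c}; new: +{$,c}
  FOLLOW[S]={$,c}  FOLLOW[A]={$,c}  FOLLOW[B]={$,c}
iter 2: done
  FOLLOW[S]={$,c}  FOLLOW[A]={$,c}  FOLLOW[B]={$,c}

FOLLOW(S) = ["$", "c"]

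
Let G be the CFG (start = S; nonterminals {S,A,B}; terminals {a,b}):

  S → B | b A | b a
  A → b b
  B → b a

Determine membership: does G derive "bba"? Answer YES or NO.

CNF form of G:
  S -> T0 A | T0 T1
  A -> T0 T0
  B -> T0 T1
  T0 -> b
  T1 -> a

Fill CYK table bottom-up:
  cell(0,0) b: {T0}  orig:{}
  cell(1,1) b: {T0}  orig:{}
  cell(2,2) a: {T1}  orig:{}
  cell(0,1) bb: {A}
  cell(1,2) ba: {B,S}
  cell(0,2) bba: ∅

S ∉ T[0,2] ⇒ NO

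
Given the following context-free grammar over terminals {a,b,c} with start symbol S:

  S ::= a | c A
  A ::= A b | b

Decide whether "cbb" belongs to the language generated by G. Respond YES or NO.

CNF form of G:
  S -> T1 A | a
  A -> A T0 | b
  T0 -> b
  T1 -> c

CYK table (by increasing span):
  cell(0,0) c: {T1}  orig:{}
  cell(1,1) b: {A,T0}  orig:{A}
  cell(2,2) b: {A,T0}  orig:{A}
  cell(0,1) cb: {S}
  cell(1,2) bb: {A}
  cell(0,2) cbb: {S}

S ∈ T[0,2] ⇒ YES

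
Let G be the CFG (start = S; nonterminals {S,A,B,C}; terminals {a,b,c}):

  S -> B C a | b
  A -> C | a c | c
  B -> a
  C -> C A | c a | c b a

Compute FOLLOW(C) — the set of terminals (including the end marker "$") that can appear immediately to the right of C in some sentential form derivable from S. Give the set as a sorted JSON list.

FIRST sets, iterate to fixpoint:
[1]
  A via A→a c: +{a}
  A via A→c: +{c}
  B via B→a: +{a}
  C via C→c a: +{c}
  S via S→B C a: +{a}
  S via S→b: +{b}
  FIRST(S)={a,b}  FIRST(A)={a,c}  FIRST(B)={a}  FIRST(C)={c}
[2] (no change)
  FIRST(S)={a,b}  FIRST(A)={a,c}  FIRST(B)={a}  FIRST(C)={c}

FOLLOW sets:
FOLLOW(S) := {$}
round 1:
  C→C A: FOLLOW(C) ⊇ FIRST(A) = {a,c}; new: +{a,c}
  C→C A: FOLLOW(A) ⊇ FOLLOW(C) ⊇ {a,c}; new: +{a,c}
  S→B C a: FOLLOW(B) ⊇ FIRST(C) = {c}; new: +{c}
  FOLLOW(S)={$}  FOLLOW(A)={a,c}  FOLLOW(B)={c}  FOLLOW(C)={a,c}
round 2: (stable)
  FOLLOW(S)={$}  FOLLOW(A)={a,c}  FOLLOW(B)={c}  FOLLOW(C)={a,c}

FOLLOW(C) = ["a", "c"]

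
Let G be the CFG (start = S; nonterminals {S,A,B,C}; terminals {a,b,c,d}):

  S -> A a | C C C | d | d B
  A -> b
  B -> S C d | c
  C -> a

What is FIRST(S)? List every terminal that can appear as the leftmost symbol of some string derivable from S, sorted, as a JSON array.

FIRST sets, iterate to fixpoint:
pass 1:
  A via A→b: +{b}
  B via B→c: +{c}
  C via C→a: +{a}
  S via S→A a: +{b}
  S via S→C C C: +{a}
  S via S→d: +{d}
  FIRST(S)={a,b,d}  FIRST(A)={b}  FIRST(B)={c}  FIRST(C)={a}
pass 2:
  B via B→S C d: +{a,b,d}
  FIRST(S)={a,b,d}  FIRST(A)={b}  FIRST(B)={a,b,c,d}  FIRST(C)={a}
pass 3: (stable)
  FIRST(S)={a,b,d}  FIRST(A)={b}  FIRST(B)={a,b,c,d}  FIRST(C)={a}

FIRST(S) = ["a", "b", "d"]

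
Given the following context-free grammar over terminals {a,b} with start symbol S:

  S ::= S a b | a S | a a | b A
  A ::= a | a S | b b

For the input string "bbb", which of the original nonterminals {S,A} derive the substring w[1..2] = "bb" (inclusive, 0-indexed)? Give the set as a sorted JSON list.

CNF form of G:
  S -> S X2 | T0 S | T0 T0 | T1 A
  A -> T0 S | T1 T1 | a
  T0 -> a
  T1 -> b
  X2 -> T0 T1

CYK fill (cells [i..j] with 1 ≤ i ≤ j ≤ 2 only):
  cell(1,1) b: {T1}  orig:{}
  cell(2,2) b: {T1}  orig:{}
  cell(1,2) bb: {A}

Original NTs in T[1,2] deriving "bb": ["A"]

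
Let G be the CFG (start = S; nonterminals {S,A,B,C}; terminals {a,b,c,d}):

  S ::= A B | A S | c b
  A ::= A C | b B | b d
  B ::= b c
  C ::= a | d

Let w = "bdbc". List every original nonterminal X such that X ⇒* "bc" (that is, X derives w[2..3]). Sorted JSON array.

Convert to CNF:
  S -> A B | A S | T2 T0
  A -> A C | T0 B | T0 T1
  B -> T0 T2
  C -> a | d
  T0 -> b
  T1 -> d
  T2 -> c

CYK table (by increasing span) (cells [i..j] with 2 ≤ i ≤ j ≤ 3 only):
  T[2,2] 'b' = {T0}  orig:{}
  T[3,3] 'c' = {T2}  orig:{}
  T[2,3] 'bc' = {B}

Original NTs in T[2,3] deriving "bc": ["B"]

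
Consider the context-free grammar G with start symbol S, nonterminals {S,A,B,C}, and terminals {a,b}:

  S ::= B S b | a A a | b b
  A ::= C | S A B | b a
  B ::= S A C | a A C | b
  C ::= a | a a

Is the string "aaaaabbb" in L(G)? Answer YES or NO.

CNF form of G:
  S -> B X5 | T0 X6 | T1 T1
  A -> S X2 | T0 T0 | T1 T0 | a
  B -> S X3 | T0 X4 | b
  C -> T0 T0 | a
  T0 -> a
  T1 -> b
  X2 -> A B
  X3 -> A C
  X4 -> A C
  X5 -> S T1
  X6 -> A T0

CYK fill:
  [0..0]={A,C,T0}  "a"  orig:{A,C}
  [1..1]={A,C,T0}  "a"  orig:{A,C}
  [2..2]={A,C,T0}  "a"  orig:{A,C}
  [3..3]={A,C,T0}  "a"  orig:{A,C}
  [4..4]={A,C,T0}  "a"  orig:{A,C}
  [5..5]={B,T1}  "b"  orig:{B}
  [6..6]={B,T1}  "b"  orig:{B}
  [7..7]={B,T1}  "b"  orig:{B}
  [0..1]={A,C,X3,X4,X6}  "aa"  orig:{A,C}
  [1..2]={A,C,X3,X4,X6}  "aa"  orig:{A,C}
  [2..3]={A,C,X3,X4,X6}  "aa"  orig:{A,C}
  [3..4]={A,C,X3,X4,X6}  "aa"  orig:{A,C}
  [4..5]={X2}  "ab"  orig:{}
  [5..6]={S}  "bb"
  [6..7]={S}  "bb"
  [0..2]={B,S,X3,X4,X6}  "aaa"  orig:{B,S}
  [1..3]={B,S,X3,X4,X6}  "aaa"  orig:{B,S}
  [2..4]={B,S,X3,X4,X6}  "aaa"  orig:{B,S}
  [3..5]={X2}  "aab"  orig:{}
  [4..6]=∅  "abb"
  [5..7]={X5}  "bbb"  orig:{}
  [0..3]={B,S,X2,X3,X4}  "aaaa"  orig:{B,S}
  [1..4]={B,S,X2,X3,X4}  "aaaa"  orig:{B,S}
  [2..5]={X5}  "aaab"  orig:{}
  [3..6]=∅  "aabb"
  [4..7]=∅  "abbb"
  [0..4]={B,X2}  "aaaaa"  orig:{B}
  [1..5]={A,X5}  "aaaab"  orig:{A}
  [2..6]=∅  "aaabb"
  [3..7]=∅  "aabbb"
  [0..5]={A}  "aaaaab"
  [1..6]={X2}  "aaaabb"  orig:{}
  [2..7]={S}  "aaabbb"
  [0..6]={X2}  "aaaaabb"  orig:{}
  [1..7]={S}  "aaaabbb"
  [0..7]={S}  "aaaaabbb"

S ∈ T[0,7] ⇒ YES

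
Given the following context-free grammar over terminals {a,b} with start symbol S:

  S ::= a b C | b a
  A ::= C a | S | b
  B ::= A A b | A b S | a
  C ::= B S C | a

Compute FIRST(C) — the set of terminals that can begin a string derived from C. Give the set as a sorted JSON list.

Compute FIRST by fixpoint:
iter 1:
  A via A→b: +{b}
  B via B→A A b: +{b}
  B via B→a: +{a}
  C via C→B S C: +{a,b}
  S via S→a b C: +{a}
  S via S→b a: +{b}
  FIRST[S]={a,b}  FIRST[A]={b}  FIRST[B]={a,b}  FIRST[C]={a,b}
iter 2:
  A via A→C a: +{a}
  FIRST[S]={a,b}  FIRST[A]={a,b}  FIRST[B]={a,b}  FIRST[C]={a,b}
iter 3: (stable)
  FIRST[S]={a,b}  FIRST[A]={a,b}  FIRST[B]={a,b}  FIRST[C]={a,b}

FIRST(C) = ["a", "b"]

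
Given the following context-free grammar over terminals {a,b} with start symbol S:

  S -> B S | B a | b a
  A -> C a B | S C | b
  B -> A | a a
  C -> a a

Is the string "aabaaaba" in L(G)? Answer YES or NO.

Convert to CNF:
  S -> B S | B T0 | T1 T0
  A -> C X2 | S C | b
  B -> C X3 | S C | T0 T0 | b
  C -> T0 T0
  T0 -> a
  T1 -> b
  X2 -> T0 B
  X3 -> T0 B

CYK fill:
  [0..0]={T0}  "a"  orig:{}
  [1..1]={T0}  "a"  orig:{}
  [2..2]={A,B,T1}  "b"  orig:{A,B}
  [3..3]={T0}  "a"  orig:{}
  [4..4]={T0}  "a"  orig:{}
  [5..5]={T0}  "a"  orig:{}
  [6..6]={A,B,T1}  "b"  orig:{A,B}
  [7..7]={T0}  "a"  orig:{}
  [0..1]={B,C}  "aa"
  [1..2]={X2,X3}  "ab"  orig:{}
  [2..3]={S}  "ba"
  [3..4]={B,C}  "aa"
  [4..5]={B,C}  "aa"
  [5..6]={X2,X3}  "ab"  orig:{}
  [6..7]={S}  "ba"
  [0..2]=∅  "aab"
  [1..3]=∅  "aba"
  [2..4]=∅  "baa"
  [3..5]={S,X2,X3}  "aaa"  orig:{S}
  [4..6]=∅  "aab"
  [5..7]=∅  "aba"
  [0..3]={S}  "aaba"
  [1..4]=∅  "abaa"
  [2..5]={A,B,S}  "baaa"
  [3..6]={A,B}  "aaab"
  [4..7]={S}  "aaba"
  [0..4]=∅  "aabaa"
  [1..5]={X2,X3}  "abaaa"  orig:{}
  [2..6]=∅  "baaab"
  [3..7]={S}  "aaaba"
  [0..5]={A,B,S}  "aabaaa"
  [1..6]=∅  "abaaab"
  [2..7]={S}  "baaaba"
  [0..6]=∅  "aabaaab"
  [1..7]=∅  "abaaaba"
  [0..7]={S}  "aabaaaba"

S ∈ T[0,7] ⇒ YES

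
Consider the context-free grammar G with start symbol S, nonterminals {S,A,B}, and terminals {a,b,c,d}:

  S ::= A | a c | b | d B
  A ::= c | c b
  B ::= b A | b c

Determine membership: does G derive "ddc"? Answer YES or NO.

Convert to CNF:
  S -> T0 T1 | T2 T0 | T3 B | b | c
  A -> T0 T1 | c
  B -> T1 A | T1 T0
  T0 -> c
  T1 -> b
  T2 -> a
  T3 -> d

CYK table (by increasing span):
  cell(0,0) d: {T3}  orig:{}
  cell(1,1) d: {T3}  orig:{}
  cell(2,2) c: {A,S,T0}  orig:{A,S}
  cell(0,1) dd: ∅
  cell(1,2) dc: ∅
  cell(0,2) ddc: ∅

S ∉ T[0,2] ⇒ NO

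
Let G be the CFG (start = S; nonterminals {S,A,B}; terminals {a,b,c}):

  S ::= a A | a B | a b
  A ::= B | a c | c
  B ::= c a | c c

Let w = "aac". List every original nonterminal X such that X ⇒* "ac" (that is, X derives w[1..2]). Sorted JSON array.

Convert to CNF:
  S -> T0 A | T0 B | T0 T2
  A -> T0 T1 | T1 T0 | T1 T1 | c
  B -> T1 T0 | T1 T1
  T0 -> a
  T1 -> c
  T2 -> b

CYK fill, restricted to cells inside w[1..2]:
  cell(1,1) a: {T0}  orig:{}
  cell(2,2) c: {A,T1}  orig:{A}
  cell(1,2) ac: {A,S}

Original NTs in T[1,2] deriving "ac": ["A", "S"]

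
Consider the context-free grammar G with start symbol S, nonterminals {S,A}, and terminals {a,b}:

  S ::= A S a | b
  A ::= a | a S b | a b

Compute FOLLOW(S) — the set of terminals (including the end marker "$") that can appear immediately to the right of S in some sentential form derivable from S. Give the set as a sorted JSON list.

FIRST iteration:
pass 1:
  A via A→a: +{a}
  S via S→A S a: +{a}
  S via S→b: +{b}
  FIRST[S]={a,b}  FIRST[A]={a}
pass 2: (no change)
  FIRST[S]={a,b}  FIRST[A]={a}

Compute FOLLOW by fixpoint:
FOLLOW(S) := {$}
pass 1:
  A→a S b: FOLLOW(S) ⊇ FIRST(b) = {b}; new: +{b}
  S→A S a: FOLLOW(A) ⊇ FIRST(S) = {a,b}; new: +{a,b}
  S→A S a: FOLLOW(S) ⊇ FIRST(a) = {a}; new: +{a}
  FOLLOW(S)={$,a,b}  FOLLOW(A)={a,b}
pass 2: (stable)
  FOLLOW(S)={$,a,b}  FOLLOW(A)={a,b}

FOLLOW(S) = ["$", "a", "b"]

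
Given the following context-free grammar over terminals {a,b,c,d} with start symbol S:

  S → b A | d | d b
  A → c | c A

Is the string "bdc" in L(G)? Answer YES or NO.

CNF form of G:
  S -> T1 A | T2 T1 | d
  A -> T0 A | c
  T0 -> c
  T1 -> b
  T2 -> d

Fill CYK table bottom-up:
  cell(0,0) b: {T1}  orig:{}
  cell(1,1) d: {S,T2}  orig:{S}
  cell(2,2) c: {A,T0}  orig:{A}
  cell(0,1) bd: ∅
  cell(1,2) dc: ∅
  cell(0,2) bdc: ∅

S ∉ T[0,2] ⇒ NO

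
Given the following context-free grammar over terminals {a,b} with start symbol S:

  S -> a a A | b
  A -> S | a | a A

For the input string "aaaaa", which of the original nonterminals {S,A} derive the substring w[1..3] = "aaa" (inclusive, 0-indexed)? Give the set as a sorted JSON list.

Convert to CNF:
  S -> T0 X2 | b
  A -> T0 A | T0 X1 | a | b
  T0 -> a
  X1 -> T0 A
  X2 -> T0 A

CYK fill — only the sub-triangle for w[1..3]:
  cell(1,1) a: {A,T0}  orig:{A}
  cell(2,2) a: {A,T0}  orig:{A}
  cell(3,3) a: {A,T0}  orig:{A}
  cell(1,2) aa: {A,X1,X2}  orig:{A}
  cell(2,3) aa: {A,X1,X2}  orig:{A}
  cell(1,3) aaa: {A,S,X1,X2}  orig:{A,S}

Original NTs in T[1,3] deriving "aaa": ["A", "S"]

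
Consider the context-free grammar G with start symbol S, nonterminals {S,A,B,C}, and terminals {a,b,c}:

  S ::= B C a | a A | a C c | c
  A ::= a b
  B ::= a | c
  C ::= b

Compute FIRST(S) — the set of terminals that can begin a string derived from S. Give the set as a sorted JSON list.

FIRST iteration:
[1]
  A via A→a b: +{a}
  B via B→a: +{a}
  B via B→c: +{c}
  C via C→b: +{b}
  S via S→B C a: +{a,c}
  S: {a,c}  A: {a}  B: {a,c}  C: {b}
[2] (no change)
  S: {a,c}  A: {a}  B: {a,c}  C: {b}

FIRST(S) = ["a", "c"]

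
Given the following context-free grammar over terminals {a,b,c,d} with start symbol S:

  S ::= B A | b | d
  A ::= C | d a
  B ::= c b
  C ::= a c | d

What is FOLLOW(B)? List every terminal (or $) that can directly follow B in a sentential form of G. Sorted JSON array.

FIRST sets, iterate to fixpoint:
iter 1:
  A via A→d a: +{d}
  B via B→c b: +{c}
  C via C→a c: +{a}
  C via C→d: +{d}
  S via S→B A: +{c}
  S via S→b: +{b}
  S via S→d: +{d}
  FIRST(S)={b,c,d}  FIRST(A)={d}  FIRST(B)={c}  FIRST(C)={a,d}
iter 2:
  A via A→C: +{a}
  FIRST(S)={b,c,d}  FIRST(A)={a,d}  FIRST(B)={c}  FIRST(C)={a,d}
iter 3: — fixpoint
  FIRST(S)={b,c,d}  FIRST(A)={a,d}  FIRST(B)={c}  FIRST(C)={a,d}

FOLLOW sets:
initialize: $ ∈ FOLLOW(S)
pass 1:
  S→B A: FOLLOW(B) ⊇ FIRST(A) = {a,d}; new: +{a,d}
  S→B A: FOLLOW(A) ⊇ FOLLOW(S) ⊇ {$}; new: +{$}
  FOLLOW(S)={$}  FOLLOW(A)={$}  FOLLOW(B)={a,d}  FOLLOW(C)={}
pass 2:
  A→C: FOLLOW(C) ⊇ FOLLOW(A) ⊇ {$}; new: +{$}
  FOLLOW(S)={$}  FOLLOW(A)={$}  FOLLOW(B)={a,d}  FOLLOW(C)={$}
pass 3: — fixpoint
  FOLLOW(S)={$}  FOLLOW(A)={$}  FOLLOW(B)={a,d}  FOLLOW(C)={$}

FOLLOW(B) = ["a", "d"]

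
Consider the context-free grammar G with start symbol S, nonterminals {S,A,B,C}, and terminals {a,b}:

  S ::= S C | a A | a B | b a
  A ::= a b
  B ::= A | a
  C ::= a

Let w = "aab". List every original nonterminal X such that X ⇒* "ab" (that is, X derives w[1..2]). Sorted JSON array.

CNF form of G:
  S -> S C | T0 A | T0 B | T1 T0
  A -> T0 T1
  B -> T0 T1 | a
  C -> a
  T0 -> a
  T1 -> b

Fill CYK table bottom-up, restricted to cells inside w[1..2]:
  cell(1,1) a: {B,C,T0}  orig:{B,C}
  cell(2,2) b: {T1}  orig:{}
  cell(1,2) ab: {A,B}

Original NTs in T[1,2] deriving "ab": ["A", "B"]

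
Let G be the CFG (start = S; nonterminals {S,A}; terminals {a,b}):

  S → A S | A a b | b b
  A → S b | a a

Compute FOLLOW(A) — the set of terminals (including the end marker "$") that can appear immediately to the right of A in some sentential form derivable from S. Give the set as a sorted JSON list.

FIRST iteration:
iter 1:
  A via A→a a: +{a}
  S via S→A S: +{a}
  S via S→b b: +{b}
  FIRST[S]={a,b}  FIRST[A]={a}
iter 2:
  A via A→S b: +{b}
  FIRST[S]={a,b}  FIRST[A]={a,b}
iter 3: done
  FIRST[S]={a,b}  FIRST[A]={a,b}

FOLLOW sets:
seed FOLLOW(S) with $
round 1:
  A→S b: FOLLOW(S) ⊇ FIRST(b) = {b}; new: +{b}
  S→A S: FOLLOW(A) ⊇ FIRST(S) = {a,b}; new: +{a,b}
  S: {$,b}  A: {a,b}
round 2: (stable)
  S: {$,b}  A: {a,b}

FOLLOW(A) = ["a", "b"]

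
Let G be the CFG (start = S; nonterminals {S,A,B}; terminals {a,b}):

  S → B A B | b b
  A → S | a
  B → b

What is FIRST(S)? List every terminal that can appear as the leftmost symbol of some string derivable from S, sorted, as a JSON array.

FIRST iteration:
pass 1:
  A via A→a: +{a}
  B via B→b: +{b}
  S via S→B A B: +{b}
  S: {b}  A: {a}  B: {b}
pass 2:
  A via A→S: +{b}
  S: {b}  A: {a,b}  B: {b}
pass 3: (no change)
  S: {b}  A: {a,b}  B: {b}

FIRST(S) = ["b"]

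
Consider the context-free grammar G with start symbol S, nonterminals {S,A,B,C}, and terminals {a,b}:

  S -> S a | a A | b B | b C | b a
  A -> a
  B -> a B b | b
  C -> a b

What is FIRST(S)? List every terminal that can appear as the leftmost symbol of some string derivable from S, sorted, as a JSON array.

FIRST sets, iterate to fixpoint:
pass 1:
  A via A→a: +{a}
  B via B→a B b: +{a}
  B via B→b: +{b}
  C via C→a b: +{a}
  S via S→a A: +{a}
  S via S→b B: +{b}
  FIRST(S)={a,b}  FIRST(A)={a}  FIRST(B)={a,b}  FIRST(C)={a}
pass 2: (stable)
  FIRST(S)={a,b}  FIRST(A)={a}  FIRST(B)={a,b}  FIRST(C)={a}

FIRST(S) = ["a", "b"]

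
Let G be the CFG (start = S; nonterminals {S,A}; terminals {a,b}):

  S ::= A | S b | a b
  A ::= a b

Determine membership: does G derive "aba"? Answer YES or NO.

Convert to CNF:
  S -> S T1 | T0 T1
  A -> T0 T1
  T0 -> a
  T1 -> b

CYK table (by increasing span):
  T[0,0] 'a' = {T0}  orig:{}
  T[1,1] 'b' = {T1}  orig:{}
  T[2,2] 'a' = {T0}  orig:{}
  T[0,1] 'ab' = {A,S}
  T[1,2] 'ba' = ∅
  T[0,2] 'aba' = ∅

S ∉ T[0,2] ⇒ NO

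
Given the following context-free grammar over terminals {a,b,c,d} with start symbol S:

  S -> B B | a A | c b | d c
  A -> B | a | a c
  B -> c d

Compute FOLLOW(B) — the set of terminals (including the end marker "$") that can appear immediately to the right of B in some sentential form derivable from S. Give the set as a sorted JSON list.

FIRST sets, iterate to fixpoint:
round 1:
  A via A→a: +{a}
  B via B→c d: +{c}
  S via S→B B: +{c}
  S via S→a A: +{a}
  S via S→d c: +{d}
  FIRST[S]={a,c,d}  FIRST[A]={a}  FIRST[B]={c}
round 2:
  A via A→B: +{c}
  FIRST[S]={a,c,d}  FIRST[A]={a,c}  FIRST[B]={c}
round 3: (stable)
  FIRST[S]={a,c,d}  FIRST[A]={a,c}  FIRST[B]={c}

FOLLOW sets:
FOLLOW(S) := {$}
pass 1:
  S→B B: FOLLOW(B) ⊇ FIRST(B) = {c}; new: +{c}
  S→B B: FOLLOW(B) ⊇ FOLLOW(S) ⊇ {$}; new: +{$}
  S→a A: FOLLOW(A) ⊇ FOLLOW(S) ⊇ {$}; new: +{$}
  FOLLOW(S)={$}  FOLLOW(A)={$}  FOLLOW(B)={$,c}
pass 2: — fixpoint
  FOLLOW(S)={$}  FOLLOW(A)={$}  FOLLOW(B)={$,c}

FOLLOW(B) = ["$", "c"]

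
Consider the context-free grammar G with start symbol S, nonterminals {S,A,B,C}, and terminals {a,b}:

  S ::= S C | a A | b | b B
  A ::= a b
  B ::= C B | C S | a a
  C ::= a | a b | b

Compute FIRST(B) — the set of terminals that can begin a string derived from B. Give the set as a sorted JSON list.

FIRST iteration:
[1]
  A via A→a b: +{a}
  B via B→a a: +{a}
  C via C→a: +{a}
  C via C→b: +{b}
  S via S→a A: +{a}
  S via S→b: +{b}
  FIRST(S)={a,b}  FIRST(A)={a}  FIRST(B)={a}  FIRST(C)={a,b}
[2]
  B via B→C B: +{b}
  FIRST(S)={a,b}  FIRST(A)={a}  FIRST(B)={a,b}  FIRST(C)={a,b}
[3] (stable)
  FIRST(S)={a,b}  FIRST(A)={a}  FIRST(B)={a,b}  FIRST(C)={a,b}

FIRST(B) = ["a", "b"]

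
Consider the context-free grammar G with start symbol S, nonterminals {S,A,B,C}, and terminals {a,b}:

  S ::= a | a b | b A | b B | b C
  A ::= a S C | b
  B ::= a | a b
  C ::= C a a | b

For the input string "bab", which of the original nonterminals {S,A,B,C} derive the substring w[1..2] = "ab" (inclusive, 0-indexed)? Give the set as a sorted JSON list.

Convert to CNF:
  S -> T0 T1 | T1 A | T1 B | T1 C | a
  A -> T0 X2 | b
  B -> T0 T1 | a
  C -> C X3 | b
  T0 -> a
  T1 -> b
  X2 -> S C
  X3 -> T0 T0

CYK table (by increasing span) (cells [i..j] with 1 ≤ i ≤ j ≤ 2 only):
  [1..1]={B,S,T0}  "a"  orig:{B,S}
  [2..2]={A,C,T1}  "b"  orig:{A,C}
  [1..2]={B,S,X2}  "ab"  orig:{B,S}

Original NTs in T[1,2] deriving "ab": ["B", "S"]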